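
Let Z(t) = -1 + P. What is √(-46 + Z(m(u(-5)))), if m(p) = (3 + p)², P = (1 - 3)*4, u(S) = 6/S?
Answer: I*√55 ≈ 7.4162*I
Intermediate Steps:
P = -8 (P = -2*4 = -8)
Z(t) = -9 (Z(t) = -1 - 8 = -9)
√(-46 + Z(m(u(-5)))) = √(-46 - 9) = √(-55) = I*√55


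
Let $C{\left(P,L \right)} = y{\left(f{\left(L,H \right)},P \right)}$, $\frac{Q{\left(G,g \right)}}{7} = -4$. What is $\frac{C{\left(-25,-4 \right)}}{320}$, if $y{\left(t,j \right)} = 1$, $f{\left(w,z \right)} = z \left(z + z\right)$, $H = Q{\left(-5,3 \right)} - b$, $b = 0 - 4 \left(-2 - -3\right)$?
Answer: $\frac{1}{320} \approx 0.003125$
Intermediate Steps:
$Q{\left(G,g \right)} = -28$ ($Q{\left(G,g \right)} = 7 \left(-4\right) = -28$)
$b = -4$ ($b = 0 - 4 \left(-2 + 3\right) = 0 - 4 = -4$)
$H = -24$ ($H = -28 - -4 = -28 + 4 = -24$)
$f{\left(w,z \right)} = 2 z^{2}$ ($f{\left(w,z \right)} = z 2 z = 2 z^{2}$)
$C{\left(P,L \right)} = 1$
$\frac{C{\left(-25,-4 \right)}}{320} = 1 \cdot \frac{1}{320} = \frac{1}{320}$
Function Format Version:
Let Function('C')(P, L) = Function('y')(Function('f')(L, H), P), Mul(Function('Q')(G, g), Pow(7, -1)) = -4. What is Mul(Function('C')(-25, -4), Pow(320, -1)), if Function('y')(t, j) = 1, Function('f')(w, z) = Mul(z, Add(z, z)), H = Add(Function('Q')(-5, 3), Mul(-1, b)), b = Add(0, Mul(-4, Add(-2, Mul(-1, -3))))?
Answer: Rational(1, 320) ≈ 0.0031250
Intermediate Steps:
Function('Q')(G, g) = -28 (Function('Q')(G, g) = Mul(7, -4) = -28)
b = -4 (b = Add(0, Mul(-4, Add(-2, 3))) = Add(0, Mul(-4, 1)) = Add(0, -4) = -4)
H = -24 (H = Add(-28, Mul(-1, -4)) = Add(-28, 4) = -24)
Function('f')(w, z) = Mul(2, Pow(z, 2)) (Function('f')(w, z) = Mul(z, Mul(2, z)) = Mul(2, Pow(z, 2)))
Function('C')(P, L) = 1
Mul(Function('C')(-25, -4), Pow(320, -1)) = Mul(1, Pow(320, -1)) = Mul(1, Rational(1, 320)) = Rational(1, 320)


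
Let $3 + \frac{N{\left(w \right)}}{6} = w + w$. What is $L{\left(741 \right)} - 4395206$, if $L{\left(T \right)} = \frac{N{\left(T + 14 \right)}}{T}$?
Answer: $- \frac{1085612868}{247} \approx -4.3952 \cdot 10^{6}$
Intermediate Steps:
$N{\left(w \right)} = -18 + 12 w$ ($N{\left(w \right)} = -18 + 6 \left(w + w\right) = -18 + 6 \cdot 2 w = -18 + 12 w$)
$L{\left(T \right)} = \frac{150 + 12 T}{T}$ ($L{\left(T \right)} = \frac{-18 + 12 \left(T + 14\right)}{T} = \frac{-18 + 12 \left(14 + T\right)}{T} = \frac{-18 + \left(168 + 12 T\right)}{T} = \frac{150 + 12 T}{T}$)
$L{\left(741 \right)} - 4395206 = \left(12 + \frac{150}{741}\right) - 4395206 = \left(12 + 150 \cdot \frac{1}{741}\right) - 4395206 = \left(12 + \frac{50}{247}\right) - 4395206 = \frac{3014}{247} - 4395206 = - \frac{1085612868}{247}$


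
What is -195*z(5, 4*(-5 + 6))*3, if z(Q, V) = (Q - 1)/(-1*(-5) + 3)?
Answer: -585/2 ≈ -292.50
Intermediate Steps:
z(Q, V) = -⅛ + Q/8 (z(Q, V) = (-1 + Q)/(5 + 3) = (-1 + Q)/8 = (-1 + Q)*(⅛) = -⅛ + Q/8)
-195*z(5, 4*(-5 + 6))*3 = -195*(-⅛ + (⅛)*5)*3 = -195*(-⅛ + 5/8)*3 = -195*½*3 = -195/2*3 = -585/2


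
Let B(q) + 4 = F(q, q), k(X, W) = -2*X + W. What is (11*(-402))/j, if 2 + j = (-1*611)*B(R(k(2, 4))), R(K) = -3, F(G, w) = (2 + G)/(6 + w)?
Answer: -13266/7937 ≈ -1.6714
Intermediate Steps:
k(X, W) = W - 2*X
F(G, w) = (2 + G)/(6 + w)
B(q) = -4 + (2 + q)/(6 + q)
j = 7937/3 (j = -2 + (-1*611)*((-22 - 3*(-3))/(6 - 3)) = -2 - 611*(-22 + 9)/3 = -2 - 611*(-13)/3 = -2 - 611*(-13/3) = -2 + 7943/3 = 7937/3 ≈ 2645.7)
(11*(-402))/j = (11*(-402))/(7937/3) = -4422*3/7937 = -13266/7937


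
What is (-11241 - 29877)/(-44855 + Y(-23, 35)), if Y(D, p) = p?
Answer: 6853/7470 ≈ 0.91740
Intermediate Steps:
(-11241 - 29877)/(-44855 + Y(-23, 35)) = (-11241 - 29877)/(-44855 + 35) = -41118/(-44820) = -41118*(-1/44820) = 6853/7470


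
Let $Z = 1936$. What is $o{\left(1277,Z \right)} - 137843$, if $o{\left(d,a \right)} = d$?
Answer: $-136566$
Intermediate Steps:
$o{\left(1277,Z \right)} - 137843 = 1277 - 137843 = -136566$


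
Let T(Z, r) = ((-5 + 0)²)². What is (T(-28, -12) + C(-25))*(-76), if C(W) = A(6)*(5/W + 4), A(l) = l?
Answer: -246164/5 ≈ -49233.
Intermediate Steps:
T(Z, r) = 625 (T(Z, r) = ((-5)²)² = 25² = 625)
C(W) = 24 + 30/W (C(W) = 6*(5/W + 4) = 6*(4 + 5/W) = 24 + 30/W)
(T(-28, -12) + C(-25))*(-76) = (625 + (24 + 30/(-25)))*(-76) = (625 + (24 + 30*(-1/25)))*(-76) = (625 + (24 - 6/5))*(-76) = (625 + 114/5)*(-76) = (3239/5)*(-76) = -246164/5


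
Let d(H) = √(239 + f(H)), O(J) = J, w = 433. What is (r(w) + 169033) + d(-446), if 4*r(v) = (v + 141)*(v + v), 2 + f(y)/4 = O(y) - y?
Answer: 293304 + √231 ≈ 2.9332e+5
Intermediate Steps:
f(y) = -8 (f(y) = -8 + 4*(y - y) = -8 + 4*0 = -8 + 0 = -8)
r(v) = v*(141 + v)/2 (r(v) = ((v + 141)*(v + v))/4 = ((141 + v)*(2*v))/4 = (2*v*(141 + v))/4 = v*(141 + v)/2)
d(H) = √231 (d(H) = √(239 - 8) = √231)
(r(w) + 169033) + d(-446) = ((½)*433*(141 + 433) + 169033) + √231 = ((½)*433*574 + 169033) + √231 = (124271 + 169033) + √231 = 293304 + √231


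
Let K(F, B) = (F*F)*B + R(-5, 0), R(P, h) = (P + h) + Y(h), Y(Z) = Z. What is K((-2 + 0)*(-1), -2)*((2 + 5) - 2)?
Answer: -65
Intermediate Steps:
R(P, h) = P + 2*h (R(P, h) = (P + h) + h = P + 2*h)
K(F, B) = -5 + B*F**2 (K(F, B) = (F*F)*B + (-5 + 2*0) = F**2*B + (-5 + 0) = B*F**2 - 5 = -5 + B*F**2)
K((-2 + 0)*(-1), -2)*((2 + 5) - 2) = (-5 - 2*(-2 + 0)**2)*((2 + 5) - 2) = (-5 - 2*(-2*(-1))**2)*(7 - 2) = (-5 - 2*2**2)*5 = (-5 - 2*4)*5 = (-5 - 8)*5 = -13*5 = -65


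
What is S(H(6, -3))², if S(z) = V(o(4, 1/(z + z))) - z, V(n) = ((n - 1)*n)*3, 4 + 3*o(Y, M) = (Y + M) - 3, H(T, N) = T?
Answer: 11449/186624 ≈ 0.061348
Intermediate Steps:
o(Y, M) = -7/3 + M/3 + Y/3 (o(Y, M) = -4/3 + ((Y + M) - 3)/3 = -4/3 + ((M + Y) - 3)/3 = -4/3 + (-3 + M + Y)/3 = -4/3 + (-1 + M/3 + Y/3) = -7/3 + M/3 + Y/3)
V(n) = 3*n*(-1 + n) (V(n) = ((-1 + n)*n)*3 = (n*(-1 + n))*3 = 3*n*(-1 + n))
S(z) = -z + 3*(-1 + 1/(6*z))*(-2 + 1/(6*z)) (S(z) = 3*(-7/3 + 1/(3*(z + z)) + (⅓)*4)*(-1 + (-7/3 + 1/(3*(z + z)) + (⅓)*4)) - z = 3*(-7/3 + 1/(3*((2*z))) + 4/3)*(-1 + (-7/3 + 1/(3*((2*z))) + 4/3)) - z = 3*(-7/3 + (1/(2*z))/3 + 4/3)*(-1 + (-7/3 + (1/(2*z))/3 + 4/3)) - z = 3*(-7/3 + 1/(6*z) + 4/3)*(-1 + (-7/3 + 1/(6*z) + 4/3)) - z = 3*(-1 + 1/(6*z))*(-1 + (-1 + 1/(6*z))) - z = 3*(-1 + 1/(6*z))*(-2 + 1/(6*z)) - z = -z + 3*(-1 + 1/(6*z))*(-2 + 1/(6*z)))
S(H(6, -3))² = (6 - 1*6 - 3/2/6 + (1/12)/6²)² = (6 - 6 - 3/2*⅙ + (1/12)*(1/36))² = (6 - 6 - ¼ + 1/432)² = (-107/432)² = 11449/186624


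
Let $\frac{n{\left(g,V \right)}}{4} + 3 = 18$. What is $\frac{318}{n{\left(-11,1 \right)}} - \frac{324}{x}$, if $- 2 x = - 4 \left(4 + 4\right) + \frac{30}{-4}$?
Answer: $- \frac{8773}{790} \approx -11.105$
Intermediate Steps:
$n{\left(g,V \right)} = 60$ ($n{\left(g,V \right)} = -12 + 4 \cdot 18 = -12 + 72 = 60$)
$x = \frac{79}{4}$ ($x = - \frac{- 4 \left(4 + 4\right) + \frac{30}{-4}}{2} = - \frac{\left(-4\right) 8 + 30 \left(- \frac{1}{4}\right)}{2} = - \frac{-32 - \frac{15}{2}}{2} = \left(- \frac{1}{2}\right) \left(- \frac{79}{2}\right) = \frac{79}{4} \approx 19.75$)
$\frac{318}{n{\left(-11,1 \right)}} - \frac{324}{x} = \frac{318}{60} - \frac{324}{\frac{79}{4}} = 318 \cdot \frac{1}{60} - \frac{1296}{79} = \frac{53}{10} - \frac{1296}{79} = - \frac{8773}{790}$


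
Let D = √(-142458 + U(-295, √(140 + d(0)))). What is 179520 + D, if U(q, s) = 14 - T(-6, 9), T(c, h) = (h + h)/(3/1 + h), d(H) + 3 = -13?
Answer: 179520 + I*√569782/2 ≈ 1.7952e+5 + 377.42*I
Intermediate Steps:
d(H) = -16 (d(H) = -3 - 13 = -16)
T(c, h) = 2*h/(3 + h) (T(c, h) = (2*h)/(3*1 + h) = (2*h)/(3 + h) = 2*h/(3 + h))
U(q, s) = 25/2 (U(q, s) = 14 - 2*9/(3 + 9) = 14 - 2*9/12 = 14 - 1*3/2 = 14 - 3/2 = 25/2)
D = I*√569782/2 (D = √(-142458 + 25/2) = √(-284891/2) = I*√569782/2 ≈ 377.42*I)
179520 + D = 179520 + I*√569782/2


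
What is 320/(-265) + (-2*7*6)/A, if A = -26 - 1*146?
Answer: -1639/2279 ≈ -0.71918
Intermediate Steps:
A = -172 (A = -26 - 146 = -172)
320/(-265) + (-2*7*6)/A = 320/(-265) + (-2*7*6)/(-172) = 320*(-1/265) - 14*6*(-1/172) = -64/53 - 84*(-1/172) = -64/53 + 21/43 = -1639/2279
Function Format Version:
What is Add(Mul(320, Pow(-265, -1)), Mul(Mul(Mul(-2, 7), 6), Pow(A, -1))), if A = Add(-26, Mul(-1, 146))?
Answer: Rational(-1639, 2279) ≈ -0.71918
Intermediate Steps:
A = -172 (A = Add(-26, -146) = -172)
Add(Mul(320, Pow(-265, -1)), Mul(Mul(Mul(-2, 7), 6), Pow(A, -1))) = Add(Mul(320, Pow(-265, -1)), Mul(Mul(Mul(-2, 7), 6), Pow(-172, -1))) = Add(Mul(320, Rational(-1, 265)), Mul(Mul(-14, 6), Rational(-1, 172))) = Add(Rational(-64, 53), Mul(-84, Rational(-1, 172))) = Add(Rational(-64, 53), Rational(21, 43)) = Rational(-1639, 2279)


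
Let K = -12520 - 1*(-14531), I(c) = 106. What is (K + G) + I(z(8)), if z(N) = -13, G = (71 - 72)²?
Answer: 2118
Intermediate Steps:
G = 1 (G = (-1)² = 1)
K = 2011 (K = -12520 + 14531 = 2011)
(K + G) + I(z(8)) = (2011 + 1) + 106 = 2012 + 106 = 2118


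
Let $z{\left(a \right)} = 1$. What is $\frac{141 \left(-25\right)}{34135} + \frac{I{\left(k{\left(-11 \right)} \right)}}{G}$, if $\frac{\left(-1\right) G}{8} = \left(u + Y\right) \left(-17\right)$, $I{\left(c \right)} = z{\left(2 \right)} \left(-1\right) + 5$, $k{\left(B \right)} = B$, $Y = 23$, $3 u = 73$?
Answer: $- \frac{3383259}{32960756} \approx -0.10265$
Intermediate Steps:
$u = \frac{73}{3}$ ($u = \frac{1}{3} \cdot 73 = \frac{73}{3} \approx 24.333$)
$I{\left(c \right)} = 4$ ($I{\left(c \right)} = 1 \left(-1\right) + 5 = -1 + 5 = 4$)
$G = \frac{19312}{3}$ ($G = - 8 \left(\frac{73}{3} + 23\right) \left(-17\right) = - 8 \cdot \frac{142}{3} \left(-17\right) = \left(-8\right) \left(- \frac{2414}{3}\right) = \frac{19312}{3} \approx 6437.3$)
$\frac{141 \left(-25\right)}{34135} + \frac{I{\left(k{\left(-11 \right)} \right)}}{G} = \frac{141 \left(-25\right)}{34135} + \frac{4}{\frac{19312}{3}} = \left(-3525\right) \frac{1}{34135} + 4 \cdot \frac{3}{19312} = - \frac{705}{6827} + \frac{3}{4828} = - \frac{3383259}{32960756}$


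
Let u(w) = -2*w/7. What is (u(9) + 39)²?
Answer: 65025/49 ≈ 1327.0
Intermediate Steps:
u(w) = -2*w/7
(u(9) + 39)² = (-2/7*9 + 39)² = (-18/7 + 39)² = (255/7)² = 65025/49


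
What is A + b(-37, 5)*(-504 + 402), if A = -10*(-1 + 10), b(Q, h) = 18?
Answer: -1926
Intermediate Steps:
A = -90 (A = -10*9 = -90)
A + b(-37, 5)*(-504 + 402) = -90 + 18*(-504 + 402) = -90 + 18*(-102) = -90 - 1836 = -1926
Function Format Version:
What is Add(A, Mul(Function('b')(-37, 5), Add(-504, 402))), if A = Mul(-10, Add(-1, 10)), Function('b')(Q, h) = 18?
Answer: -1926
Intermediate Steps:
A = -90 (A = Mul(-10, 9) = -90)
Add(A, Mul(Function('b')(-37, 5), Add(-504, 402))) = Add(-90, Mul(18, Add(-504, 402))) = Add(-90, Mul(18, -102)) = Add(-90, -1836) = -1926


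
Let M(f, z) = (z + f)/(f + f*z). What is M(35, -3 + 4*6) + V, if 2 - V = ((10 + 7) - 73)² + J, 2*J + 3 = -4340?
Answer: -105867/110 ≈ -962.43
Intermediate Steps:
J = -4343/2 (J = -3/2 + (½)*(-4340) = -3/2 - 2170 = -4343/2 ≈ -2171.5)
M(f, z) = (f + z)/(f + f*z)
V = -1925/2 (V = 2 - (((10 + 7) - 73)² - 4343/2) = 2 - ((17 - 73)² - 4343/2) = 2 - ((-56)² - 4343/2) = 2 - (3136 - 4343/2) = 2 - 1*1929/2 = 2 - 1929/2 = -1925/2 ≈ -962.50)
M(35, -3 + 4*6) + V = (35 + (-3 + 4*6))/(35*(1 + (-3 + 4*6))) - 1925/2 = (35 + (-3 + 24))/(35*(1 + (-3 + 24))) - 1925/2 = (35 + 21)/(35*(1 + 21)) - 1925/2 = (1/35)*56/22 - 1925/2 = (1/35)*(1/22)*56 - 1925/2 = 4/55 - 1925/2 = -105867/110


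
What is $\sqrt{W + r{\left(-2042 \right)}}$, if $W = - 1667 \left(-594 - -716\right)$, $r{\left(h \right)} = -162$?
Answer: $4 i \sqrt{12721} \approx 451.15 i$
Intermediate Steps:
$W = -203374$ ($W = - 1667 \left(-594 + 716\right) = \left(-1667\right) 122 = -203374$)
$\sqrt{W + r{\left(-2042 \right)}} = \sqrt{-203374 - 162} = \sqrt{-203536} = 4 i \sqrt{12721}$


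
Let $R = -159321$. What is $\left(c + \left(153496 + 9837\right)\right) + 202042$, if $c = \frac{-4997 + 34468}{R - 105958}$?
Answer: $\frac{96926285154}{265279} \approx 3.6538 \cdot 10^{5}$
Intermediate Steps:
$c = - \frac{29471}{265279}$ ($c = \frac{-4997 + 34468}{-159321 - 105958} = \frac{29471}{-265279} = 29471 \left(- \frac{1}{265279}\right) = - \frac{29471}{265279} \approx -0.11109$)
$\left(c + \left(153496 + 9837\right)\right) + 202042 = \left(- \frac{29471}{265279} + \left(153496 + 9837\right)\right) + 202042 = \left(- \frac{29471}{265279} + 163333\right) + 202042 = \frac{43328785436}{265279} + 202042 = \frac{96926285154}{265279}$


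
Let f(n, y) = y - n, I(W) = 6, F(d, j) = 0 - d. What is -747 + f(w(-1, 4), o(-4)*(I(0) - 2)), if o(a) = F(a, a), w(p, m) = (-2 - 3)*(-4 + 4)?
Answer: -731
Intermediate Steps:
F(d, j) = -d
w(p, m) = 0 (w(p, m) = -5*0 = 0)
o(a) = -a
-747 + f(w(-1, 4), o(-4)*(I(0) - 2)) = -747 + ((-1*(-4))*(6 - 2) - 1*0) = -747 + (4*4 + 0) = -747 + (16 + 0) = -747 + 16 = -731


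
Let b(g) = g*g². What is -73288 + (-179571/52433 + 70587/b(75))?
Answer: -180135023533606/2457796875 ≈ -73291.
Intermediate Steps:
b(g) = g³
-73288 + (-179571/52433 + 70587/b(75)) = -73288 + (-179571/52433 + 70587/(75³)) = -73288 + (-179571*1/52433 + 70587/421875) = -73288 + (-179571/52433 + 70587*(1/421875)) = -73288 + (-179571/52433 + 7843/46875) = -73288 - 8006158606/2457796875 = -180135023533606/2457796875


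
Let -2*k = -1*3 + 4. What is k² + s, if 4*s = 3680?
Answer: 3681/4 ≈ 920.25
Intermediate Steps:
k = -½ (k = -(-1*3 + 4)/2 = -(-3 + 4)/2 = -½*1 = -½ ≈ -0.50000)
s = 920 (s = (¼)*3680 = 920)
k² + s = (-½)² + 920 = ¼ + 920 = 3681/4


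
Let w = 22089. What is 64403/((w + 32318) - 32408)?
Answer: 64403/21999 ≈ 2.9275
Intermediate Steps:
64403/((w + 32318) - 32408) = 64403/((22089 + 32318) - 32408) = 64403/(54407 - 32408) = 64403/21999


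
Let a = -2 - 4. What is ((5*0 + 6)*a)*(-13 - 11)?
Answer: 864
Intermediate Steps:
a = -6
((5*0 + 6)*a)*(-13 - 11) = ((5*0 + 6)*(-6))*(-13 - 11) = ((0 + 6)*(-6))*(-24) = (6*(-6))*(-24) = -36*(-24) = 864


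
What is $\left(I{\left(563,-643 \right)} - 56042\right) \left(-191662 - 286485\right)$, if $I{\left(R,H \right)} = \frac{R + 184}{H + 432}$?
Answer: $\frac{5654379466523}{211} \approx 2.6798 \cdot 10^{10}$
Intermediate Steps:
$I{\left(R,H \right)} = \frac{184 + R}{432 + H}$
$\left(I{\left(563,-643 \right)} - 56042\right) \left(-191662 - 286485\right) = \left(\frac{184 + 563}{432 - 643} - 56042\right) \left(-191662 - 286485\right) = \left(\frac{1}{-211} \cdot 747 - 56042\right) \left(-478147\right) = \left(\left(- \frac{1}{211}\right) 747 - 56042\right) \left(-478147\right) = \left(- \frac{747}{211} - 56042\right) \left(-478147\right) = \left(- \frac{11825609}{211}\right) \left(-478147\right) = \frac{5654379466523}{211}$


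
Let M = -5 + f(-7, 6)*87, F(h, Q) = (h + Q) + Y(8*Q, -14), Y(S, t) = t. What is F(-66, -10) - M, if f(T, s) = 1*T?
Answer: 524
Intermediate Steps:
f(T, s) = T
F(h, Q) = -14 + Q + h (F(h, Q) = (h + Q) - 14 = (Q + h) - 14 = -14 + Q + h)
M = -614 (M = -5 - 7*87 = -5 - 609 = -614)
F(-66, -10) - M = (-14 - 10 - 66) - 1*(-614) = -90 + 614 = 524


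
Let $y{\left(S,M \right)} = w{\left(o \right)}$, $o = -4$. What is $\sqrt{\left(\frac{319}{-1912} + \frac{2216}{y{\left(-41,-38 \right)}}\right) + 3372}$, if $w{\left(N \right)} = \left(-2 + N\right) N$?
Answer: $\frac{\sqrt{28494238206}}{2868} \approx 58.857$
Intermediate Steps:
$w{\left(N \right)} = N \left(-2 + N\right)$
$y{\left(S,M \right)} = 24$ ($y{\left(S,M \right)} = - 4 \left(-2 - 4\right) = \left(-4\right) \left(-6\right) = 24$)
$\sqrt{\left(\frac{319}{-1912} + \frac{2216}{y{\left(-41,-38 \right)}}\right) + 3372} = \sqrt{\left(\frac{319}{-1912} + \frac{2216}{24}\right) + 3372} = \sqrt{\left(319 \left(- \frac{1}{1912}\right) + 2216 \cdot \frac{1}{24}\right) + 3372} = \sqrt{\left(- \frac{319}{1912} + \frac{277}{3}\right) + 3372} = \sqrt{\frac{528667}{5736} + 3372} = \sqrt{\frac{19870459}{5736}} = \frac{\sqrt{28494238206}}{2868}$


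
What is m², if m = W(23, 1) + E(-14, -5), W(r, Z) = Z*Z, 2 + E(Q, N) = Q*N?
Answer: 4761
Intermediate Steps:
E(Q, N) = -2 + N*Q (E(Q, N) = -2 + Q*N = -2 + N*Q)
W(r, Z) = Z²
m = 69 (m = 1² + (-2 - 5*(-14)) = 1 + (-2 + 70) = 1 + 68 = 69)
m² = 69² = 4761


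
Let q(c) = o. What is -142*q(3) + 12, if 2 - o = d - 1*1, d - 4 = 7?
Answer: 1148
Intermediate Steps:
d = 11 (d = 4 + 7 = 11)
o = -8 (o = 2 - (11 - 1*1) = 2 - (11 - 1) = 2 - 1*10 = 2 - 10 = -8)
q(c) = -8
-142*q(3) + 12 = -142*(-8) + 12 = 1136 + 12 = 1148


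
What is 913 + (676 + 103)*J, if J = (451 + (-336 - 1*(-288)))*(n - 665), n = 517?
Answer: -46461763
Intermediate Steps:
J = -59644 (J = (451 + (-336 - 1*(-288)))*(517 - 665) = (451 + (-336 + 288))*(-148) = (451 - 48)*(-148) = 403*(-148) = -59644)
913 + (676 + 103)*J = 913 + (676 + 103)*(-59644) = 913 + 779*(-59644) = 913 - 46462676 = -46461763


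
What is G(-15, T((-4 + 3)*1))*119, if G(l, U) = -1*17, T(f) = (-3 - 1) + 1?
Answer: -2023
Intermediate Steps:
T(f) = -3 (T(f) = -4 + 1 = -3)
G(l, U) = -17
G(-15, T((-4 + 3)*1))*119 = -17*119 = -2023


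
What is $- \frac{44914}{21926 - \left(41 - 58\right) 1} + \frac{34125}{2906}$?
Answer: $\frac{618284791}{63766358} \approx 9.6961$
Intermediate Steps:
$- \frac{44914}{21926 - \left(41 - 58\right) 1} + \frac{34125}{2906} = - \frac{44914}{21926 - \left(-17\right) 1} + 34125 \cdot \frac{1}{2906} = - \frac{44914}{21926 - -17} + \frac{34125}{2906} = - \frac{44914}{21926 + 17} + \frac{34125}{2906} = - \frac{44914}{21943} + \frac{34125}{2906} = \frac{618284791}{63766358}$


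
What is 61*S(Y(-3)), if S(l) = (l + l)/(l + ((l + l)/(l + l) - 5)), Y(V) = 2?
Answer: -122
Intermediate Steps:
S(l) = 2*l/(-4 + l) (S(l) = (2*l)/(l + ((2*l)/((2*l)) - 5)) = (2*l)/(l + ((2*l)*(1/(2*l)) - 5)) = (2*l)/(l + (1 - 5)) = (2*l)/(l - 4) = (2*l)/(-4 + l) = 2*l/(-4 + l))
61*S(Y(-3)) = 61*(2*2/(-4 + 2)) = 61*(2*2/(-2)) = 61*(2*2*(-½)) = 61*(-2) = -122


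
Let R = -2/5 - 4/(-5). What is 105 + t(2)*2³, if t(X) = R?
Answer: 541/5 ≈ 108.20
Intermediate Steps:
R = ⅖ (R = -2*⅕ - 4*(-⅕) = -⅖ + ⅘ = ⅖ ≈ 0.40000)
t(X) = ⅖
105 + t(2)*2³ = 105 + (⅖)*2³ = 105 + (⅖)*8 = 105 + 16/5 = 541/5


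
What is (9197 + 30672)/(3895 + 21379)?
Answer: 39869/25274 ≈ 1.5775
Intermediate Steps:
(9197 + 30672)/(3895 + 21379) = 39869/25274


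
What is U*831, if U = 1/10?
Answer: 831/10 ≈ 83.100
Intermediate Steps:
U = ⅒ ≈ 0.10000
U*831 = (⅒)*831 = 831/10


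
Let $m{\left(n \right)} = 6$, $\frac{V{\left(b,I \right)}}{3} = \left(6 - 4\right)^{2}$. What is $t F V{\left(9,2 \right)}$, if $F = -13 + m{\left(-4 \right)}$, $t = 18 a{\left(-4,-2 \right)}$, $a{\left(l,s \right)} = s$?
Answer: $3024$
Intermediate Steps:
$V{\left(b,I \right)} = 12$ ($V{\left(b,I \right)} = 3 \left(6 - 4\right)^{2} = 3 \cdot 2^{2} = 3 \cdot 4 = 12$)
$t = -36$ ($t = 18 \left(-2\right) = -36$)
$F = -7$ ($F = -13 + 6 = -7$)
$t F V{\left(9,2 \right)} = \left(-36\right) \left(-7\right) 12 = 252 \cdot 12 = 3024$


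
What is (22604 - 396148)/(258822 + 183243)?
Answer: -373544/442065 ≈ -0.84500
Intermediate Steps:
(22604 - 396148)/(258822 + 183243) = -373544/442065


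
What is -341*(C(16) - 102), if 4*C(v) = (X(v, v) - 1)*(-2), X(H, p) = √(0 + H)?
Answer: 70587/2 ≈ 35294.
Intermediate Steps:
X(H, p) = √H
C(v) = ½ - √v/2 (C(v) = ((√v - 1)*(-2))/4 = ((-1 + √v)*(-2))/4 = (2 - 2*√v)/4 = ½ - √v/2)
-341*(C(16) - 102) = -341*((½ - √16/2) - 102) = -341*((½ - ½*4) - 102) = -341*((½ - 2) - 102) = -341*(-3/2 - 102) = -341*(-207/2) = 70587/2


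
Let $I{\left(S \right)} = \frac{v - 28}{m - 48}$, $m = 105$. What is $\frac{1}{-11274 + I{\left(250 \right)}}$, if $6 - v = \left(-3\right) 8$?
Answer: $- \frac{57}{642616} \approx -8.87 \cdot 10^{-5}$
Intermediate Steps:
$v = 30$ ($v = 6 - \left(-3\right) 8 = 6 - -24 = 6 + 24 = 30$)
$I{\left(S \right)} = \frac{2}{57}$ ($I{\left(S \right)} = \frac{30 - 28}{105 - 48} = \frac{2}{57}$)
$\frac{1}{-11274 + I{\left(250 \right)}} = \frac{1}{-11274 + \frac{2}{57}} = \frac{1}{- \frac{642616}{57}} = - \frac{57}{642616}$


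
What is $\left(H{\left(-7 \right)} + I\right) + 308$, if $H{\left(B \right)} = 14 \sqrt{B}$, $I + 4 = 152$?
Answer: $456 + 14 i \sqrt{7} \approx 456.0 + 37.041 i$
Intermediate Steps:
$I = 148$ ($I = -4 + 152 = 148$)
$\left(H{\left(-7 \right)} + I\right) + 308 = \left(14 \sqrt{-7} + 148\right) + 308 = \left(14 i \sqrt{7} + 148\right) + 308 = \left(148 + 14 i \sqrt{7}\right) + 308 = 456 + 14 i \sqrt{7}$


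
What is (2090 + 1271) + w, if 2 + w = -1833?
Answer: 1526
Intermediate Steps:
w = -1835 (w = -2 - 1833 = -1835)
(2090 + 1271) + w = (2090 + 1271) - 1835 = 3361 - 1835 = 1526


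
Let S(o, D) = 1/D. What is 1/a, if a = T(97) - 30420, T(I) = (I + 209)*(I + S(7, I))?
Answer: -97/71280 ≈ -0.0013608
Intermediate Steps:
T(I) = (209 + I)*(I + 1/I) (T(I) = (I + 209)*(I + 1/I) = (209 + I)*(I + 1/I))
a = -71280/97 (a = (1 + 97² + 209*97 + 209/97) - 30420 = (1 + 9409 + 20273 + 209*(1/97)) - 30420 = (1 + 9409 + 20273 + 209/97) - 30420 = 2879460/97 - 30420 = -71280/97 ≈ -734.85)
1/a = 1/(-71280/97) = -97/71280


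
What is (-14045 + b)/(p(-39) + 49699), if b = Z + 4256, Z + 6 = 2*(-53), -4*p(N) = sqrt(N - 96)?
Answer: -7873116784/39519849751 - 118812*I*sqrt(15)/39519849751 ≈ -0.19922 - 1.1644e-5*I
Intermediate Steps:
p(N) = -sqrt(-96 + N)/4 (p(N) = -sqrt(N - 96)/4 = -sqrt(-96 + N)/4)
Z = -112 (Z = -6 + 2*(-53) = -6 - 106 = -112)
b = 4144 (b = -112 + 4256 = 4144)
(-14045 + b)/(p(-39) + 49699) = (-14045 + 4144)/(-sqrt(-96 - 39)/4 + 49699) = -9901/(-3*I*sqrt(15)/4 + 49699) = -9901/(49699 - 3*I*sqrt(15)/4)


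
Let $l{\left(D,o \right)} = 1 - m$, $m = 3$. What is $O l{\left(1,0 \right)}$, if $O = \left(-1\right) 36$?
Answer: $72$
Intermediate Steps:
$O = -36$
$l{\left(D,o \right)} = -2$ ($l{\left(D,o \right)} = 1 - 3 = -2$)
$O l{\left(1,0 \right)} = \left(-36\right) \left(-2\right) = 72$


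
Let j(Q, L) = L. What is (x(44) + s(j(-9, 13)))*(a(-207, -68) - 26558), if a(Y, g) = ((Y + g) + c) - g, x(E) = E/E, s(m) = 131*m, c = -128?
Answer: -45825672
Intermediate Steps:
x(E) = 1
a(Y, g) = -128 + Y (a(Y, g) = ((Y + g) - 128) - g = (-128 + Y + g) - g = -128 + Y)
(x(44) + s(j(-9, 13)))*(a(-207, -68) - 26558) = (1 + 131*13)*((-128 - 207) - 26558) = (1 + 1703)*(-335 - 26558) = 1704*(-26893) = -45825672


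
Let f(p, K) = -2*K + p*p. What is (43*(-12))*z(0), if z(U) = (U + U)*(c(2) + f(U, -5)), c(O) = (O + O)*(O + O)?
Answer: 0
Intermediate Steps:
c(O) = 4*O**2 (c(O) = (2*O)*(2*O) = 4*O**2)
f(p, K) = p**2 - 2*K (f(p, K) = -2*K + p**2 = p**2 - 2*K)
z(U) = 2*U*(26 + U**2) (z(U) = (U + U)*(4*2**2 + (U**2 - 2*(-5))) = (2*U)*(4*4 + (U**2 + 10)) = (2*U)*(16 + (10 + U**2)) = (2*U)*(26 + U**2) = 2*U*(26 + U**2))
(43*(-12))*z(0) = (43*(-12))*(2*0*(26 + 0**2)) = -1032*0*(26 + 0) = -1032*0*26 = -516*0 = 0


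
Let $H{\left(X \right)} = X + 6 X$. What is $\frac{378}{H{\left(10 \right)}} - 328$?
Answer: $- \frac{1613}{5} \approx -322.6$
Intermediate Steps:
$H{\left(X \right)} = 7 X$
$\frac{378}{H{\left(10 \right)}} - 328 = \frac{378}{7 \cdot 10} - 328 = \frac{378}{70} - 328 = 378 \cdot \frac{1}{70} - 328 = \frac{27}{5} - 328 = - \frac{1613}{5}$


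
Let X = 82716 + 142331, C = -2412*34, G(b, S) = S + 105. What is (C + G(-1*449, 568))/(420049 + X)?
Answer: -81335/645096 ≈ -0.12608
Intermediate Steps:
G(b, S) = 105 + S
C = -82008
X = 225047
(C + G(-1*449, 568))/(420049 + X) = (-82008 + (105 + 568))/(420049 + 225047) = (-82008 + 673)/645096 = -81335*1/645096 = -81335/645096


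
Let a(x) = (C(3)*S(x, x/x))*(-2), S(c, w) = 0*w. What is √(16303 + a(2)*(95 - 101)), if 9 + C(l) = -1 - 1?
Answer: √16303 ≈ 127.68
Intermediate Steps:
S(c, w) = 0
C(l) = -11 (C(l) = -9 + (-1 - 1) = -9 - 2 = -11)
a(x) = 0 (a(x) = -11*0*(-2) = 0*(-2) = 0)
√(16303 + a(2)*(95 - 101)) = √(16303 + 0*(95 - 101)) = √(16303 + 0*(-6)) = √(16303 + 0) = √16303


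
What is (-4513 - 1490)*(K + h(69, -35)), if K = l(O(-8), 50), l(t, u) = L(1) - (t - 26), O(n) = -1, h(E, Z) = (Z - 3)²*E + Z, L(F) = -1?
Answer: -598060881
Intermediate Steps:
h(E, Z) = Z + E*(-3 + Z)² (h(E, Z) = (-3 + Z)²*E + Z = E*(-3 + Z)² + Z = Z + E*(-3 + Z)²)
l(t, u) = 25 - t (l(t, u) = -1 - (t - 26) = -1 - (-26 + t) = -1 + (26 - t) = 25 - t)
K = 26 (K = 25 - 1*(-1) = 25 + 1 = 26)
(-4513 - 1490)*(K + h(69, -35)) = (-4513 - 1490)*(26 + (-35 + 69*(-3 - 35)²)) = -6003*(26 + (-35 + 69*(-38)²)) = -6003*(26 + (-35 + 69*1444)) = -6003*(26 + (-35 + 99636)) = -6003*(26 + 99601) = -6003*99627 = -598060881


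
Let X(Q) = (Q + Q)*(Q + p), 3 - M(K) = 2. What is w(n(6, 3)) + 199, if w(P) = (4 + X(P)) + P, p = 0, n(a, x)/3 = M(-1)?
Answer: 224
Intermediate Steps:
M(K) = 1 (M(K) = 3 - 1*2 = 3 - 2 = 1)
n(a, x) = 3 (n(a, x) = 3*1 = 3)
X(Q) = 2*Q² (X(Q) = (Q + Q)*(Q + 0) = (2*Q)*Q = 2*Q²)
w(P) = 4 + P + 2*P² (w(P) = (4 + 2*P²) + P = 4 + P + 2*P²)
w(n(6, 3)) + 199 = (4 + 3 + 2*3²) + 199 = (4 + 3 + 2*9) + 199 = (4 + 3 + 18) + 199 = 25 + 199 = 224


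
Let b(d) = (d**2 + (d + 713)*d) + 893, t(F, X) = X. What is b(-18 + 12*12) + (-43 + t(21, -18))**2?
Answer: 126204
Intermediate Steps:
b(d) = 893 + d**2 + d*(713 + d) (b(d) = (d**2 + (713 + d)*d) + 893 = (d**2 + d*(713 + d)) + 893 = 893 + d**2 + d*(713 + d))
b(-18 + 12*12) + (-43 + t(21, -18))**2 = (893 + 2*(-18 + 12*12)**2 + 713*(-18 + 12*12)) + (-43 - 18)**2 = (893 + 2*(-18 + 144)**2 + 713*(-18 + 144)) + (-61)**2 = (893 + 2*126**2 + 713*126) + 3721 = (893 + 2*15876 + 89838) + 3721 = (893 + 31752 + 89838) + 3721 = 122483 + 3721 = 126204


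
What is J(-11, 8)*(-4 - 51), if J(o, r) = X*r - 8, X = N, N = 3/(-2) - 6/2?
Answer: 2420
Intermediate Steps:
N = -9/2 (N = 3*(-1/2) - 6*1/2 = -3/2 - 3 = -9/2 ≈ -4.5000)
X = -9/2 ≈ -4.5000
J(o, r) = -8 - 9*r/2 (J(o, r) = -9*r/2 - 8 = -8 - 9*r/2)
J(-11, 8)*(-4 - 51) = (-8 - 9/2*8)*(-4 - 51) = (-8 - 36)*(-55) = -44*(-55) = 2420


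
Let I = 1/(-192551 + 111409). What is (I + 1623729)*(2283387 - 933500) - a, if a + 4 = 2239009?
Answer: 177850965274713869/81142 ≈ 2.1918e+12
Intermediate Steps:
a = 2239005 (a = -4 + 2239009 = 2239005)
I = -1/81142 (I = 1/(-81142) = -1/81142 ≈ -1.2324e-5)
(I + 1623729)*(2283387 - 933500) - a = (-1/81142 + 1623729)*(2283387 - 933500) - 1*2239005 = (131752618517/81142)*1349887 - 2239005 = 177851146952057579/81142 - 2239005 = 177850965274713869/81142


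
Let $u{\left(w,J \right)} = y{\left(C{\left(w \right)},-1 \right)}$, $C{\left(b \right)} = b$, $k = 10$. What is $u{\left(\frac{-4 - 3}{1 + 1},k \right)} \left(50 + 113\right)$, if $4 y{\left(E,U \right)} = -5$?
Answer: $- \frac{815}{4} \approx -203.75$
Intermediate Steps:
$y{\left(E,U \right)} = - \frac{5}{4}$ ($y{\left(E,U \right)} = \frac{1}{4} \left(-5\right) = - \frac{5}{4}$)
$u{\left(w,J \right)} = - \frac{5}{4}$
$u{\left(\frac{-4 - 3}{1 + 1},k \right)} \left(50 + 113\right) = - \frac{5 \left(50 + 113\right)}{4} = \left(- \frac{5}{4}\right) 163 = - \frac{815}{4}$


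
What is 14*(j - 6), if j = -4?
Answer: -140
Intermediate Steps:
14*(j - 6) = 14*(-4 - 6) = 14*(-10) = -140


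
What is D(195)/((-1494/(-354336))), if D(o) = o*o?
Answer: 748534800/83 ≈ 9.0185e+6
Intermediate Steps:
D(o) = o²
D(195)/((-1494/(-354336))) = 195²/((-1494/(-354336))) = 38025/((-1494*(-1/354336))) = 38025/(249/59056) = 38025*(59056/249) = 748534800/83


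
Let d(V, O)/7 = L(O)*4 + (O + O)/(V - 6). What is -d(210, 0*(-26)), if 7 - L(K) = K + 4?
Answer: -84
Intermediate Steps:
L(K) = 3 - K (L(K) = 7 - (K + 4) = 7 - (4 + K) = 7 + (-4 - K) = 3 - K)
d(V, O) = 84 - 28*O + 14*O/(-6 + V) (d(V, O) = 7*((3 - O)*4 + (O + O)/(V - 6)) = 7*((12 - 4*O) + (2*O)/(-6 + V)) = 7*((12 - 4*O) + 2*O/(-6 + V)) = 7*(12 - 4*O + 2*O/(-6 + V)) = 84 - 28*O + 14*O/(-6 + V))
-d(210, 0*(-26)) = -14*(-36 + 13*(0*(-26)) - 2*210*(-3 + 0*(-26)))/(-6 + 210) = -14*(-36 + 13*0 - 2*210*(-3 + 0))/204 = -14*(-36 + 0 - 2*210*(-3))/204 = -14*(-36 + 0 + 1260)/204 = -14*1224/204 = -1*84 = -84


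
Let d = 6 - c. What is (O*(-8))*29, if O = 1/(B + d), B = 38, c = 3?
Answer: -232/41 ≈ -5.6585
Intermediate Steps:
d = 3 (d = 6 - 1*3 = 6 - 3 = 3)
O = 1/41 (O = 1/(38 + 3) = 1/41 ≈ 0.024390)
(O*(-8))*29 = ((1/41)*(-8))*29 = -8/41*29 = -232/41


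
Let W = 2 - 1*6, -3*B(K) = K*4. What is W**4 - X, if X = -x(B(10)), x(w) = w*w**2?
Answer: -57088/27 ≈ -2114.4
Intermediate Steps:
B(K) = -4*K/3 (B(K) = -K*4/3 = -4*K/3)
x(w) = w**3
X = 64000/27 (X = -(-4/3*10)**3 = -(-40/3)**3 = -1*(-64000/27) = 64000/27 ≈ 2370.4)
W = -4 (W = 2 - 6 = -4)
W**4 - X = (-4)**4 - 1*64000/27 = 256 - 64000/27 = -57088/27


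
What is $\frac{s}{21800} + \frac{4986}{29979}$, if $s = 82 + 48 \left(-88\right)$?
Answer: $- \frac{7889}{333100} \approx -0.023684$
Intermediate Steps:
$s = -4142$ ($s = 82 - 4224 = -4142$)
$\frac{s}{21800} + \frac{4986}{29979} = - \frac{4142}{21800} + \frac{4986}{29979} = \left(-4142\right) \frac{1}{21800} + 4986 \cdot \frac{1}{29979} = - \frac{19}{100} + \frac{554}{3331} = - \frac{7889}{333100}$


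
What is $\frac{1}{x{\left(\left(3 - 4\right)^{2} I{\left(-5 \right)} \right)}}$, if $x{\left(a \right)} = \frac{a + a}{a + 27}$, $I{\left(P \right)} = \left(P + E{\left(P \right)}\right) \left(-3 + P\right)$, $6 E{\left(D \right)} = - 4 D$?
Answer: $\frac{121}{80} \approx 1.5125$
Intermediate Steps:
$E{\left(D \right)} = - \frac{2 D}{3}$ ($E{\left(D \right)} = \frac{\left(-4\right) D}{6} = - \frac{2 D}{3}$)
$I{\left(P \right)} = \frac{P \left(-3 + P\right)}{3}$ ($I{\left(P \right)} = \left(P - \frac{2 P}{3}\right) \left(-3 + P\right) = \frac{P}{3} \left(-3 + P\right) = \frac{P \left(-3 + P\right)}{3}$)
$x{\left(a \right)} = \frac{2 a}{27 + a}$
$\frac{1}{x{\left(\left(3 - 4\right)^{2} I{\left(-5 \right)} \right)}} = \frac{1}{2 \left(3 - 4\right)^{2} \cdot \frac{1}{3} \left(-5\right) \left(-3 - 5\right) \frac{1}{27 + \left(3 - 4\right)^{2} \cdot \frac{1}{3} \left(-5\right) \left(-3 - 5\right)}} = \frac{1}{2 \left(-1\right)^{2} \cdot \frac{1}{3} \left(-5\right) \left(-8\right) \frac{1}{27 + \left(-1\right)^{2} \cdot \frac{1}{3} \left(-5\right) \left(-8\right)}} = \frac{1}{2 \cdot 1 \cdot \frac{40}{3} \frac{1}{27 + 1 \cdot \frac{40}{3}}} = \frac{1}{2 \cdot \frac{40}{3} \frac{1}{27 + \frac{40}{3}}} = \frac{1}{2 \cdot \frac{40}{3} \frac{1}{\frac{121}{3}}} = \frac{1}{2 \cdot \frac{40}{3} \cdot \frac{3}{121}} = \frac{1}{\frac{80}{121}} = \frac{121}{80}$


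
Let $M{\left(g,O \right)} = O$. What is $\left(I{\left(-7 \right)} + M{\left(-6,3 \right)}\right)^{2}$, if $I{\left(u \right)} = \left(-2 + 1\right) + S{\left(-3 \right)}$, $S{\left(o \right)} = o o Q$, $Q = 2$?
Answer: $400$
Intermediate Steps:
$S{\left(o \right)} = 2 o^{2}$ ($S{\left(o \right)} = o o 2 = o^{2} \cdot 2 = 2 o^{2}$)
$I{\left(u \right)} = 17$ ($I{\left(u \right)} = \left(-2 + 1\right) + 2 \left(-3\right)^{2} = -1 + 2 \cdot 9 = -1 + 18 = 17$)
$\left(I{\left(-7 \right)} + M{\left(-6,3 \right)}\right)^{2} = \left(17 + 3\right)^{2} = 20^{2} = 400$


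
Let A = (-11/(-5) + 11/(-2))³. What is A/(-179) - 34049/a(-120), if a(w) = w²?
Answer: -27886391/12888000 ≈ -2.1637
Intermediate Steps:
A = -35937/1000 (A = (-11*(-⅕) + 11*(-½))³ = (11/5 - 11/2)³ = (-33/10)³ = -35937/1000 ≈ -35.937)
A/(-179) - 34049/a(-120) = -35937/1000/(-179) - 34049/((-120)²) = -35937/1000*(-1/179) - 34049/14400 = 35937/179000 - 34049*1/14400 = 35937/179000 - 34049/14400 = -27886391/12888000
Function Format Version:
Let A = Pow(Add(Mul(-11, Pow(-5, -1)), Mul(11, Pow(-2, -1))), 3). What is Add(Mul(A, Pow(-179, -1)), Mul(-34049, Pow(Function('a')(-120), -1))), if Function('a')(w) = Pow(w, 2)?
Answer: Rational(-27886391, 12888000) ≈ -2.1637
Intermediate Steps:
A = Rational(-35937, 1000) (A = Pow(Add(Mul(-11, Rational(-1, 5)), Mul(11, Rational(-1, 2))), 3) = Pow(Add(Rational(11, 5), Rational(-11, 2)), 3) = Pow(Rational(-33, 10), 3) = Rational(-35937, 1000) ≈ -35.937)
Add(Mul(A, Pow(-179, -1)), Mul(-34049, Pow(Function('a')(-120), -1))) = Add(Mul(Rational(-35937, 1000), Pow(-179, -1)), Mul(-34049, Pow(Pow(-120, 2), -1))) = Add(Mul(Rational(-35937, 1000), Rational(-1, 179)), Mul(-34049, Pow(14400, -1))) = Add(Rational(35937, 179000), Mul(-34049, Rational(1, 14400))) = Add(Rational(35937, 179000), Rational(-34049, 14400)) = Rational(-27886391, 12888000)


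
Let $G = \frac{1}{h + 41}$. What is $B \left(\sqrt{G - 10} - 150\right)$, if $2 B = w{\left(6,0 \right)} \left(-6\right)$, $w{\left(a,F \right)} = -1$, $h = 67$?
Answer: $-450 + \frac{i \sqrt{3237}}{6} \approx -450.0 + 9.4824 i$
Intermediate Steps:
$G = \frac{1}{108}$ ($G = \frac{1}{67 + 41} = \frac{1}{108} \approx 0.0092593$)
$B = 3$ ($B = \frac{\left(-1\right) \left(-6\right)}{2} = \frac{1}{2} \cdot 6 = 3$)
$B \left(\sqrt{G - 10} - 150\right) = 3 \left(\sqrt{\frac{1}{108} - 10} - 150\right) = 3 \left(\sqrt{- \frac{1079}{108}} - 150\right) = 3 \left(\frac{i \sqrt{3237}}{18} - 150\right) = 3 \left(-150 + \frac{i \sqrt{3237}}{18}\right) = -450 + \frac{i \sqrt{3237}}{6}$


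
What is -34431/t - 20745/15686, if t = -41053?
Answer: -311559819/643957358 ≈ -0.48382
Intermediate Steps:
-34431/t - 20745/15686 = -34431/(-41053) - 20745/15686 = -34431*(-1/41053) - 20745*1/15686 = 34431/41053 - 20745/15686 = -311559819/643957358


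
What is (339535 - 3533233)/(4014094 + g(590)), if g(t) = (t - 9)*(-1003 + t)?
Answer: -1064566/1258047 ≈ -0.84620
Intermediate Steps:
g(t) = (-1003 + t)*(-9 + t) (g(t) = (-9 + t)*(-1003 + t) = (-1003 + t)*(-9 + t))
(339535 - 3533233)/(4014094 + g(590)) = (339535 - 3533233)/(4014094 + (9027 + 590² - 1012*590)) = -3193698/(4014094 + (9027 + 348100 - 597080)) = -3193698/(4014094 - 239953) = -3193698/3774141 = -3193698*1/3774141 = -1064566/1258047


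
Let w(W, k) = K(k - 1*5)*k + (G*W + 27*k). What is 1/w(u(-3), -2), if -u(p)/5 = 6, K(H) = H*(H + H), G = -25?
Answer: 1/500 ≈ 0.0020000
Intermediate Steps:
K(H) = 2*H**2 (K(H) = H*(2*H) = 2*H**2)
u(p) = -30 (u(p) = -5*6 = -30)
w(W, k) = -25*W + 27*k + 2*k*(-5 + k)**2 (w(W, k) = (2*(k - 1*5)**2)*k + (-25*W + 27*k) = (2*(k - 5)**2)*k + (-25*W + 27*k) = (2*(-5 + k)**2)*k + (-25*W + 27*k) = 2*k*(-5 + k)**2 + (-25*W + 27*k) = -25*W + 27*k + 2*k*(-5 + k)**2)
1/w(u(-3), -2) = 1/(-25*(-30) + 27*(-2) + 2*(-2)*(-5 - 2)**2) = 1/(750 - 54 + 2*(-2)*(-7)**2) = 1/(750 - 54 + 2*(-2)*49) = 1/(750 - 54 - 196) = 1/500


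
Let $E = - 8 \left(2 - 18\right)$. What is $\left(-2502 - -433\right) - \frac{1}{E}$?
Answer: $- \frac{264833}{128} \approx -2069.0$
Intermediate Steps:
$E = 128$ ($E = \left(-8\right) \left(-16\right) = 128$)
$\left(-2502 - -433\right) - \frac{1}{E} = \left(-2502 - -433\right) - \frac{1}{128} = \left(-2502 + 433\right) - \frac{1}{128} = -2069 - \frac{1}{128} = - \frac{264833}{128}$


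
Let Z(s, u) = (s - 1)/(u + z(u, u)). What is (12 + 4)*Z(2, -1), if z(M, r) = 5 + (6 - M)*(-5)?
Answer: -16/31 ≈ -0.51613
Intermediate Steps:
z(M, r) = -25 + 5*M (z(M, r) = 5 + (-30 + 5*M) = -25 + 5*M)
Z(s, u) = (-1 + s)/(-25 + 6*u) (Z(s, u) = (s - 1)/(u + (-25 + 5*u)) = (-1 + s)/(-25 + 6*u))
(12 + 4)*Z(2, -1) = (12 + 4)*((-1 + 2)/(-25 + 6*(-1))) = 16*(1/(-25 - 6)) = 16*(1/(-31)) = 16*(-1/31*1) = 16*(-1/31) = -16/31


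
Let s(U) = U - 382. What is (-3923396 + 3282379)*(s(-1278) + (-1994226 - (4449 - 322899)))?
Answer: 1075264992412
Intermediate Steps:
s(U) = -382 + U
(-3923396 + 3282379)*(s(-1278) + (-1994226 - (4449 - 322899))) = (-3923396 + 3282379)*((-382 - 1278) + (-1994226 - (4449 - 322899))) = -641017*(-1660 + (-1994226 - 1*(-318450))) = -641017*(-1660 + (-1994226 + 318450)) = -641017*(-1660 - 1675776) = -641017*(-1677436) = 1075264992412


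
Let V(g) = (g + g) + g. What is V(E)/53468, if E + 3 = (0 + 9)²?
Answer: 117/26734 ≈ 0.0043764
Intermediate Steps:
E = 78 (E = -3 + (0 + 9)² = -3 + 9² = -3 + 81 = 78)
V(g) = 3*g (V(g) = 2*g + g = 3*g)
V(E)/53468 = (3*78)/53468 = 234*(1/53468) = 117/26734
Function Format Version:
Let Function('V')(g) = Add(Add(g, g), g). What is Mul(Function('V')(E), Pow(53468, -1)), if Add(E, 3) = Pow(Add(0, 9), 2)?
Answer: Rational(117, 26734) ≈ 0.0043764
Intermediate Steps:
E = 78 (E = Add(-3, Pow(Add(0, 9), 2)) = Add(-3, Pow(9, 2)) = Add(-3, 81) = 78)
Function('V')(g) = Mul(3, g) (Function('V')(g) = Add(Mul(2, g), g) = Mul(3, g))
Mul(Function('V')(E), Pow(53468, -1)) = Mul(Mul(3, 78), Pow(53468, -1)) = Mul(234, Rational(1, 53468)) = Rational(117, 26734)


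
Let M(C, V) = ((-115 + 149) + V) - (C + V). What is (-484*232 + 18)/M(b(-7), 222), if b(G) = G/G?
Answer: -112270/33 ≈ -3402.1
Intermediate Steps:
b(G) = 1
M(C, V) = 34 - C (M(C, V) = (34 + V) + (-C - V) = 34 - C)
(-484*232 + 18)/M(b(-7), 222) = (-484*232 + 18)/(34 - 1*1) = (-112288 + 18)/(34 - 1) = -112270/33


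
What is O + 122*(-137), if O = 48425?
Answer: 31711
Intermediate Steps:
O + 122*(-137) = 48425 + 122*(-137) = 48425 - 16714 = 31711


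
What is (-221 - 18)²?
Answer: 57121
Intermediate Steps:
(-221 - 18)² = (-239)² = 57121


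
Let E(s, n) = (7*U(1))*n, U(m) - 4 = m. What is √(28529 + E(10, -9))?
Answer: √28214 ≈ 167.97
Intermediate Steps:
U(m) = 4 + m
E(s, n) = 35*n (E(s, n) = (7*(4 + 1))*n = (7*5)*n = 35*n)
√(28529 + E(10, -9)) = √(28529 + 35*(-9)) = √(28529 - 315) = √28214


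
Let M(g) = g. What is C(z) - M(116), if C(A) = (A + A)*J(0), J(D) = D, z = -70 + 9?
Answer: -116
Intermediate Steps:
z = -61
C(A) = 0 (C(A) = (A + A)*0 = (2*A)*0 = 0)
C(z) - M(116) = 0 - 1*116 = 0 - 116 = -116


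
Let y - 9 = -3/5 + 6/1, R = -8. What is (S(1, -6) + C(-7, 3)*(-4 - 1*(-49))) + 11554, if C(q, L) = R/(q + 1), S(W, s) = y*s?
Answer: 57638/5 ≈ 11528.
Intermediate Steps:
y = 72/5 (y = 9 + (-3/5 + 6/1) = 9 + (-3*⅕ + 6*1) = 9 + (-⅗ + 6) = 9 + 27/5 = 72/5 ≈ 14.400)
S(W, s) = 72*s/5
C(q, L) = -8/(1 + q) (C(q, L) = -8/(q + 1) = -8/(1 + q))
(S(1, -6) + C(-7, 3)*(-4 - 1*(-49))) + 11554 = ((72/5)*(-6) + (-8/(1 - 7))*(-4 - 1*(-49))) + 11554 = (-432/5 + (-8/(-6))*(-4 + 49)) + 11554 = (-432/5 - 8*(-⅙)*45) + 11554 = (-432/5 + (4/3)*45) + 11554 = (-432/5 + 60) + 11554 = -132/5 + 11554 = 57638/5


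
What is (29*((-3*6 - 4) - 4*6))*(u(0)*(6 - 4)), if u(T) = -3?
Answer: 8004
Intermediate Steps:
(29*((-3*6 - 4) - 4*6))*(u(0)*(6 - 4)) = (29*((-3*6 - 4) - 4*6))*(-3*(6 - 4)) = (29*((-18 - 4) - 24))*(-3*2) = (29*(-22 - 24))*(-6) = (29*(-46))*(-6) = -1334*(-6) = 8004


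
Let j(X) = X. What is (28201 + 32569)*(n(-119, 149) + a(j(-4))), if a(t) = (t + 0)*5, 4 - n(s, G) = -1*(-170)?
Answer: -11303220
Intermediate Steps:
n(s, G) = -166 (n(s, G) = 4 - (-1)*(-170) = 4 - 1*170 = 4 - 170 = -166)
a(t) = 5*t (a(t) = t*5 = 5*t)
(28201 + 32569)*(n(-119, 149) + a(j(-4))) = (28201 + 32569)*(-166 + 5*(-4)) = 60770*(-166 - 20) = 60770*(-186) = -11303220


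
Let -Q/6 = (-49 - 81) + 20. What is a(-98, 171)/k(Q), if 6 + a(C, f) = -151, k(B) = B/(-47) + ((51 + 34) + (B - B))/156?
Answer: 1151124/98965 ≈ 11.632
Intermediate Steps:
Q = 660 (Q = -6*((-49 - 81) + 20) = -6*(-130 + 20) = -6*(-110) = 660)
k(B) = 85/156 - B/47 (k(B) = B*(-1/47) + (85 + 0)*(1/156) = -B/47 + 85*(1/156) = -B/47 + 85/156 = 85/156 - B/47)
a(C, f) = -157 (a(C, f) = -6 - 151 = -157)
a(-98, 171)/k(Q) = -157/(85/156 - 1/47*660) = -157/(85/156 - 660/47) = -157/(-98965/7332) = -157*(-7332/98965) = 1151124/98965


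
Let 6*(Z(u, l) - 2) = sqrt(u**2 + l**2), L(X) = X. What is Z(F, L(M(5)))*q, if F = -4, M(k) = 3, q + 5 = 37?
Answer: 272/3 ≈ 90.667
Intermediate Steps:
q = 32 (q = -5 + 37 = 32)
Z(u, l) = 2 + sqrt(l**2 + u**2)/6 (Z(u, l) = 2 + sqrt(u**2 + l**2)/6 = 2 + sqrt(l**2 + u**2)/6)
Z(F, L(M(5)))*q = (2 + sqrt(3**2 + (-4)**2)/6)*32 = (2 + sqrt(9 + 16)/6)*32 = (2 + sqrt(25)/6)*32 = (2 + (1/6)*5)*32 = (2 + 5/6)*32 = (17/6)*32 = 272/3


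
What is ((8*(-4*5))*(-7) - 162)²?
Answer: 917764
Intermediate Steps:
((8*(-4*5))*(-7) - 162)² = ((8*(-20))*(-7) - 162)² = (-160*(-7) - 162)² = (1120 - 162)² = 958² = 917764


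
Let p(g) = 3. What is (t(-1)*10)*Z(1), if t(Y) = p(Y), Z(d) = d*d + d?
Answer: 60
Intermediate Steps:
Z(d) = d + d**2 (Z(d) = d**2 + d = d + d**2)
t(Y) = 3
(t(-1)*10)*Z(1) = (3*10)*(1*(1 + 1)) = 30*(1*2) = 30*2 = 60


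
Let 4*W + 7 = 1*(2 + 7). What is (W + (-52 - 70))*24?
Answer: -2916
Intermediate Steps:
W = ½ (W = -7/4 + (1*(2 + 7))/4 = -7/4 + (1*9)/4 = -7/4 + (¼)*9 = -7/4 + 9/4 = ½ ≈ 0.50000)
(W + (-52 - 70))*24 = (½ + (-52 - 70))*24 = (½ - 122)*24 = -243/2*24 = -2916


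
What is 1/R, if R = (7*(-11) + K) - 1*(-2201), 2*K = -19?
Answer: 2/4229 ≈ 0.00047293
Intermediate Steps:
K = -19/2 (K = (½)*(-19) = -19/2 ≈ -9.5000)
R = 4229/2 (R = (7*(-11) - 19/2) - 1*(-2201) = (-77 - 19/2) + 2201 = -173/2 + 2201 = 4229/2 ≈ 2114.5)
1/R = 1/(4229/2) = 2/4229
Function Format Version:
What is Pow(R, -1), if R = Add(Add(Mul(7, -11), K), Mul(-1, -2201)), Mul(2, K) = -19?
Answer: Rational(2, 4229) ≈ 0.00047293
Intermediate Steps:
K = Rational(-19, 2) (K = Mul(Rational(1, 2), -19) = Rational(-19, 2) ≈ -9.5000)
R = Rational(4229, 2) (R = Add(Add(Mul(7, -11), Rational(-19, 2)), Mul(-1, -2201)) = Add(Add(-77, Rational(-19, 2)), 2201) = Add(Rational(-173, 2), 2201) = Rational(4229, 2) ≈ 2114.5)
Pow(R, -1) = Pow(Rational(4229, 2), -1) = Rational(2, 4229)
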